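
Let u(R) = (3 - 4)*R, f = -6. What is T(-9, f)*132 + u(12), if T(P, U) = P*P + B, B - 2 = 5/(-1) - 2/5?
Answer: 51156/5 ≈ 10231.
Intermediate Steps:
B = -17/5 (B = 2 + (5/(-1) - 2/5) = 2 + (5*(-1) - 2*⅕) = 2 + (-5 - ⅖) = 2 - 27/5 = -17/5 ≈ -3.4000)
T(P, U) = -17/5 + P² (T(P, U) = P*P - 17/5 = P² - 17/5 = -17/5 + P²)
u(R) = -R
T(-9, f)*132 + u(12) = (-17/5 + (-9)²)*132 - 1*12 = (-17/5 + 81)*132 - 12 = (388/5)*132 - 12 = 51216/5 - 12 = 51156/5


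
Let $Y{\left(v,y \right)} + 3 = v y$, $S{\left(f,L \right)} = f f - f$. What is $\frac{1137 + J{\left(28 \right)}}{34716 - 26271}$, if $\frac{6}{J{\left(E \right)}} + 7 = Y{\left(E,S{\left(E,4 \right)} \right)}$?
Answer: $\frac{4009442}{29779885} \approx 0.13464$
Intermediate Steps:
$S{\left(f,L \right)} = f^{2} - f$
$Y{\left(v,y \right)} = -3 + v y$
$J{\left(E \right)} = \frac{6}{-10 + E^{2} \left(-1 + E\right)}$ ($J{\left(E \right)} = \frac{6}{-7 + \left(-3 + E E \left(-1 + E\right)\right)} = \frac{6}{-7 + \left(-3 + E^{2} \left(-1 + E\right)\right)} = \frac{6}{-10 + E^{2} \left(-1 + E\right)}$)
$\frac{1137 + J{\left(28 \right)}}{34716 - 26271} = \frac{1137 + \frac{6}{-10 + 28^{2} \left(-1 + 28\right)}}{34716 - 26271} = \frac{1137 + \frac{6}{-10 + 784 \cdot 27}}{8445} = \left(1137 + \frac{6}{-10 + 21168}\right) \frac{1}{8445} = \left(1137 + \frac{6}{21158}\right) \frac{1}{8445} = \left(1137 + 6 \cdot \frac{1}{21158}\right) \frac{1}{8445} = \left(1137 + \frac{3}{10579}\right) \frac{1}{8445} = \frac{12028326}{10579} \cdot \frac{1}{8445} = \frac{4009442}{29779885}$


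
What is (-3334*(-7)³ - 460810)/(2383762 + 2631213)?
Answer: 97536/716425 ≈ 0.13614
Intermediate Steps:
(-3334*(-7)³ - 460810)/(2383762 + 2631213) = (-3334*(-343) - 460810)/5014975 = (1143562 - 460810)*(1/5014975) = 682752*(1/5014975) = 97536/716425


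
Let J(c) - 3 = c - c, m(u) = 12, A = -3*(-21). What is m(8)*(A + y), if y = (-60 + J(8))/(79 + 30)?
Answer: 81720/109 ≈ 749.72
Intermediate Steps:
A = 63
J(c) = 3 (J(c) = 3 + (c - c) = 3 + 0 = 3)
y = -57/109 (y = (-60 + 3)/(79 + 30) = -57/109 ≈ -0.52294)
m(8)*(A + y) = 12*(63 - 57/109) = 12*(6810/109) = 81720/109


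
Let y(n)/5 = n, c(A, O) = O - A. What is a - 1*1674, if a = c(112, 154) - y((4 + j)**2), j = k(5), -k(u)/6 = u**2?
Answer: -108212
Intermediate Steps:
k(u) = -6*u**2
j = -150 (j = -6*5**2 = -6*25 = -150)
y(n) = 5*n
a = -106538 (a = (154 - 1*112) - 5*(4 - 150)**2 = (154 - 112) - 5*(-146)**2 = 42 - 5*21316 = 42 - 1*106580 = 42 - 106580 = -106538)
a - 1*1674 = -106538 - 1*1674 = -106538 - 1674 = -108212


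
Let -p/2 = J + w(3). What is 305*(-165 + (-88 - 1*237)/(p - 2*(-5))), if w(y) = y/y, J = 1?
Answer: -401075/6 ≈ -66846.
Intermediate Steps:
w(y) = 1
p = -4 (p = -2*(1 + 1) = -2*2 = -4)
305*(-165 + (-88 - 1*237)/(p - 2*(-5))) = 305*(-165 + (-88 - 1*237)/(-4 - 2*(-5))) = 305*(-165 + (-88 - 237)/(-4 + 10)) = 305*(-165 - 325/6) = 305*(-1315/6) = -401075/6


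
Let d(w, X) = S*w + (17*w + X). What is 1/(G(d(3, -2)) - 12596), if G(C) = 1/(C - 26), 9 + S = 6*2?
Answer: -32/403071 ≈ -7.9390e-5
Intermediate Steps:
S = 3 (S = -9 + 6*2 = -9 + 12 = 3)
d(w, X) = X + 20*w (d(w, X) = 3*w + (17*w + X) = 3*w + (X + 17*w) = X + 20*w)
G(C) = 1/(-26 + C)
1/(G(d(3, -2)) - 12596) = 1/(1/(-26 + (-2 + 20*3)) - 12596) = 1/(1/(-26 + (-2 + 60)) - 12596) = 1/(1/(-26 + 58) - 12596) = 1/(1/32 - 12596) = 1/(-403071/32) = -32/403071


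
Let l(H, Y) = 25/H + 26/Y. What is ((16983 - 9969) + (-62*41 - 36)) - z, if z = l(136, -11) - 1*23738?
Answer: 42151565/1496 ≈ 28176.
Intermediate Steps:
z = -35515309/1496 (z = (25/136 + 26/(-11)) - 1*23738 = (25*(1/136) + 26*(-1/11)) - 23738 = (25/136 - 26/11) - 23738 = -3261/1496 - 23738 = -35515309/1496 ≈ -23740.)
((16983 - 9969) + (-62*41 - 36)) - z = ((16983 - 9969) + (-62*41 - 36)) - 1*(-35515309/1496) = (7014 + (-2542 - 36)) + 35515309/1496 = (7014 - 2578) + 35515309/1496 = 4436 + 35515309/1496 = 42151565/1496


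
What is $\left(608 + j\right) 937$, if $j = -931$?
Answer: $-302651$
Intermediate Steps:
$\left(608 + j\right) 937 = \left(608 - 931\right) 937 = \left(-323\right) 937 = -302651$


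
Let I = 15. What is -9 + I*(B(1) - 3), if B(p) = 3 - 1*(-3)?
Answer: 36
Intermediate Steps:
B(p) = 6 (B(p) = 3 + 3 = 6)
-9 + I*(B(1) - 3) = -9 + 15*(6 - 3) = -9 + 15*3 = -9 + 45 = 36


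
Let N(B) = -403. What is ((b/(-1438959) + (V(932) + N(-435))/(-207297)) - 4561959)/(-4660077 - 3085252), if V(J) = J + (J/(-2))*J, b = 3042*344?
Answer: 14632203621106112/24842675034827019 ≈ 0.58899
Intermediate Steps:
b = 1046448
V(J) = J - J²/2 (V(J) = J + (J*(-½))*J = J + (-J/2)*J = J - J²/2)
((b/(-1438959) + (V(932) + N(-435))/(-207297)) - 4561959)/(-4660077 - 3085252) = ((1046448/(-1438959) + ((½)*932*(2 - 1*932) - 403)/(-207297)) - 4561959)/(-4660077 - 3085252) = ((1046448*(-1/1438959) + ((½)*932*(2 - 932) - 403)*(-1/207297)) - 4561959)/(-7745329) = ((-348816/479653 + ((½)*932*(-930) - 403)*(-1/207297)) - 4561959)*(-1/7745329) = ((-348816/479653 + (-433380 - 403)*(-1/207297)) - 4561959)*(-1/7745329) = ((-348816/479653 - 433783*(-1/207297)) - 4561959)*(-1/7745329) = ((-348816/479653 + 13993/6687) - 4561959)*(-1/7745329) = (4379251837/3207439611 - 4561959)*(-1/7745329) = -14632203621106112/3207439611*(-1/7745329) = 14632203621106112/24842675034827019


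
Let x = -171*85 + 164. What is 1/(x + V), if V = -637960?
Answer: -1/652331 ≈ -1.5330e-6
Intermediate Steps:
x = -14371 (x = -14535 + 164 = -14371)
1/(x + V) = 1/(-14371 - 637960) = 1/(-652331) = -1/652331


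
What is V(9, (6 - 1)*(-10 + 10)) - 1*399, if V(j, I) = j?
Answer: -390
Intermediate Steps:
V(9, (6 - 1)*(-10 + 10)) - 1*399 = 9 - 1*399 = 9 - 399 = -390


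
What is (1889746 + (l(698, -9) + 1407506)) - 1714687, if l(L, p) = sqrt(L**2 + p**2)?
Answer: 1582565 + sqrt(487285) ≈ 1.5833e+6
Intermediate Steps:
(1889746 + (l(698, -9) + 1407506)) - 1714687 = (1889746 + (sqrt(698**2 + (-9)**2) + 1407506)) - 1714687 = (1889746 + (sqrt(487204 + 81) + 1407506)) - 1714687 = (1889746 + (sqrt(487285) + 1407506)) - 1714687 = (1889746 + (1407506 + sqrt(487285))) - 1714687 = (3297252 + sqrt(487285)) - 1714687 = 1582565 + sqrt(487285)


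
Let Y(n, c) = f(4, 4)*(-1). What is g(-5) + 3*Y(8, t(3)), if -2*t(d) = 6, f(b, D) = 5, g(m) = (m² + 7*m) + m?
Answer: -30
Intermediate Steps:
g(m) = m² + 8*m
t(d) = -3 (t(d) = -½*6 = -3)
Y(n, c) = -5 (Y(n, c) = 5*(-1) = -5)
g(-5) + 3*Y(8, t(3)) = -5*(8 - 5) + 3*(-5) = -5*3 - 15 = -15 - 15 = -30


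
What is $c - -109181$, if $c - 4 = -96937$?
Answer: $12248$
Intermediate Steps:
$c = -96933$ ($c = 4 - 96937 = -96933$)
$c - -109181 = -96933 - -109181 = -96933 + 109181 = 12248$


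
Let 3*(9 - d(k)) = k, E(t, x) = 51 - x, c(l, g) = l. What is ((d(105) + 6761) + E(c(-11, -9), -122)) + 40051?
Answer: 46959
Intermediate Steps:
d(k) = 9 - k/3
((d(105) + 6761) + E(c(-11, -9), -122)) + 40051 = (((9 - ⅓*105) + 6761) + (51 - 1*(-122))) + 40051 = (((9 - 35) + 6761) + (51 + 122)) + 40051 = ((-26 + 6761) + 173) + 40051 = (6735 + 173) + 40051 = 6908 + 40051 = 46959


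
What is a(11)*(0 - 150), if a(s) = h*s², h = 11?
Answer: -199650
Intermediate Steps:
a(s) = 11*s²
a(11)*(0 - 150) = (11*11²)*(0 - 150) = (11*121)*(-150) = 1331*(-150) = -199650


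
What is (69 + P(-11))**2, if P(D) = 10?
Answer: 6241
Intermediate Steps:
(69 + P(-11))**2 = (69 + 10)**2 = 79**2 = 6241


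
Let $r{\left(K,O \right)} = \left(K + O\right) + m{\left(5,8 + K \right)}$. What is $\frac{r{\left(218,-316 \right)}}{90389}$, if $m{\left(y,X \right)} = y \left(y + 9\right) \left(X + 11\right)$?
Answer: $\frac{16492}{90389} \approx 0.18246$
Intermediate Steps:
$m{\left(y,X \right)} = y \left(9 + y\right) \left(11 + X\right)$
$r{\left(K,O \right)} = 1330 + O + 71 K$ ($r{\left(K,O \right)} = \left(K + O\right) + 5 \left(99 + 9 \left(8 + K\right) + 11 \cdot 5 + \left(8 + K\right) 5\right) = \left(K + O\right) + 5 \left(99 + \left(72 + 9 K\right) + 55 + \left(40 + 5 K\right)\right) = \left(K + O\right) + 5 \left(266 + 14 K\right) = \left(K + O\right) + \left(1330 + 70 K\right) = 1330 + O + 71 K$)
$\frac{r{\left(218,-316 \right)}}{90389} = \frac{1330 - 316 + 71 \cdot 218}{90389} = \left(1330 - 316 + 15478\right) \frac{1}{90389} = 16492 \cdot \frac{1}{90389} = \frac{16492}{90389}$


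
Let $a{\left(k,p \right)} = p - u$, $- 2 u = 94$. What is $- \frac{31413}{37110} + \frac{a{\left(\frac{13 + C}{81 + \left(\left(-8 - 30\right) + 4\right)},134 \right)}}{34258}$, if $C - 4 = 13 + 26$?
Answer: $- \frac{89119137}{105942865} \approx -0.8412$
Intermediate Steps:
$u = -47$ ($u = \left(- \frac{1}{2}\right) 94 = -47$)
$C = 43$ ($C = 4 + \left(13 + 26\right) = 4 + 39 = 43$)
$a{\left(k,p \right)} = 47 + p$ ($a{\left(k,p \right)} = p - -47 = p + 47 = 47 + p$)
$- \frac{31413}{37110} + \frac{a{\left(\frac{13 + C}{81 + \left(\left(-8 - 30\right) + 4\right)},134 \right)}}{34258} = - \frac{31413}{37110} + \frac{47 + 134}{34258} = \left(-31413\right) \frac{1}{37110} + 181 \cdot \frac{1}{34258} = - \frac{10471}{12370} + \frac{181}{34258} = - \frac{89119137}{105942865}$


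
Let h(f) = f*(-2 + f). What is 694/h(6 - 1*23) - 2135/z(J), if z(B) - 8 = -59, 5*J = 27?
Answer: 42647/969 ≈ 44.011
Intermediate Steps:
J = 27/5 (J = (⅕)*27 = 27/5 ≈ 5.4000)
z(B) = -51 (z(B) = 8 - 59 = -51)
694/h(6 - 1*23) - 2135/z(J) = 694/(((6 - 1*23)*(-2 + (6 - 1*23)))) - 2135/(-51) = 694/(((6 - 23)*(-2 + (6 - 23)))) - 2135*(-1/51) = 694/((-17*(-2 - 17))) + 2135/51 = 694/((-17*(-19))) + 2135/51 = 694/323 + 2135/51 = 42647/969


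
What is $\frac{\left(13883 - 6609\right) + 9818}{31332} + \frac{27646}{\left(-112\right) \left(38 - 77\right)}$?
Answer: $\frac{800053}{116376} \approx 6.8747$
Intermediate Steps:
$\frac{\left(13883 - 6609\right) + 9818}{31332} + \frac{27646}{\left(-112\right) \left(38 - 77\right)} = \left(7274 + 9818\right) \frac{1}{31332} + \frac{27646}{\left(-112\right) \left(-39\right)} = 17092 \cdot \frac{1}{31332} + \frac{27646}{4368} = \frac{4273}{7833} + 27646 \cdot \frac{1}{4368} = \frac{4273}{7833} + \frac{13823}{2184} = \frac{800053}{116376}$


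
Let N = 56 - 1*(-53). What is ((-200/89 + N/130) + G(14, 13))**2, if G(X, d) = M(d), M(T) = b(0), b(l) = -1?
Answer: 776681161/133864900 ≈ 5.8020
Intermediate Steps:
M(T) = -1
G(X, d) = -1
N = 109 (N = 56 + 53 = 109)
((-200/89 + N/130) + G(14, 13))**2 = ((-200/89 + 109/130) - 1)**2 = (-16299/11570 - 1)**2 = (-27869/11570)**2 = 776681161/133864900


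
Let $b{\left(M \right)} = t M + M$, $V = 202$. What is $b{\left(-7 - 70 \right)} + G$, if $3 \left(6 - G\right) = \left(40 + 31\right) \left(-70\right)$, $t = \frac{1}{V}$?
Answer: $\frac{960683}{606} \approx 1585.3$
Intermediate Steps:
$t = \frac{1}{202} \approx 0.0049505$
$G = \frac{4988}{3}$ ($G = 6 - \frac{\left(40 + 31\right) \left(-70\right)}{3} = 6 - \frac{71 \left(-70\right)}{3} = 6 - - \frac{4970}{3} = 6 + \frac{4970}{3} = \frac{4988}{3} \approx 1662.7$)
$b{\left(M \right)} = \frac{203 M}{202}$ ($b{\left(M \right)} = \frac{M}{202} + M = \frac{203 M}{202}$)
$b{\left(-7 - 70 \right)} + G = \frac{203 \left(-7 - 70\right)}{202} + \frac{4988}{3} = \frac{203}{202} \left(-77\right) + \frac{4988}{3} = - \frac{15631}{202} + \frac{4988}{3} = \frac{960683}{606}$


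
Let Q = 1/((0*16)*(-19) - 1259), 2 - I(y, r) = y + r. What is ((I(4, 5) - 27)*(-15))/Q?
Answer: -642090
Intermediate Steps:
I(y, r) = 2 - r - y (I(y, r) = 2 - (y + r) = 2 - (r + y) = 2 + (-r - y) = 2 - r - y)
Q = -1/1259 (Q = 1/(0*(-19) - 1259) = 1/(0 - 1259) = 1/(-1259) = -1/1259 ≈ -0.00079428)
((I(4, 5) - 27)*(-15))/Q = (((2 - 1*5 - 1*4) - 27)*(-15))/(-1/1259) = (((2 - 5 - 4) - 27)*(-15))*(-1259) = ((-7 - 27)*(-15))*(-1259) = -34*(-15)*(-1259) = 510*(-1259) = -642090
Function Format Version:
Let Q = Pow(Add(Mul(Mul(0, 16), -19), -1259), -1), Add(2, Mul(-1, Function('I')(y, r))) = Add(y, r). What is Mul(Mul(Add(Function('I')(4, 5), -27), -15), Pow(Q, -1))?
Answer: -642090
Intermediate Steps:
Function('I')(y, r) = Add(2, Mul(-1, r), Mul(-1, y)) (Function('I')(y, r) = Add(2, Mul(-1, Add(y, r))) = Add(2, Mul(-1, Add(r, y))) = Add(2, Add(Mul(-1, r), Mul(-1, y))) = Add(2, Mul(-1, r), Mul(-1, y)))
Q = Rational(-1, 1259) (Q = Pow(Add(Mul(0, -19), -1259), -1) = Pow(Add(0, -1259), -1) = Pow(-1259, -1) = Rational(-1, 1259) ≈ -0.00079428)
Mul(Mul(Add(Function('I')(4, 5), -27), -15), Pow(Q, -1)) = Mul(Mul(Add(Add(2, Mul(-1, 5), Mul(-1, 4)), -27), -15), Pow(Rational(-1, 1259), -1)) = Mul(Mul(Add(Add(2, -5, -4), -27), -15), -1259) = Mul(Mul(Add(-7, -27), -15), -1259) = Mul(Mul(-34, -15), -1259) = Mul(510, -1259) = -642090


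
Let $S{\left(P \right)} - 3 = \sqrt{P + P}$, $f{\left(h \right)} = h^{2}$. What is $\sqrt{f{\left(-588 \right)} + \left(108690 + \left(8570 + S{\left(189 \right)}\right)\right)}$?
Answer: $\sqrt{463007 + 3 \sqrt{42}} \approx 680.46$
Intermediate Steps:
$S{\left(P \right)} = 3 + \sqrt{2} \sqrt{P}$ ($S{\left(P \right)} = 3 + \sqrt{P + P} = 3 + \sqrt{2 P} = 3 + \sqrt{2} \sqrt{P}$)
$\sqrt{f{\left(-588 \right)} + \left(108690 + \left(8570 + S{\left(189 \right)}\right)\right)} = \sqrt{\left(-588\right)^{2} + \left(108690 + \left(8570 + \left(3 + \sqrt{2} \sqrt{189}\right)\right)\right)} = \sqrt{345744 + \left(108690 + \left(8570 + \left(3 + \sqrt{2} \cdot 3 \sqrt{21}\right)\right)\right)} = \sqrt{345744 + \left(108690 + \left(8570 + \left(3 + 3 \sqrt{42}\right)\right)\right)} = \sqrt{345744 + \left(108690 + \left(8573 + 3 \sqrt{42}\right)\right)} = \sqrt{345744 + \left(117263 + 3 \sqrt{42}\right)} = \sqrt{463007 + 3 \sqrt{42}}$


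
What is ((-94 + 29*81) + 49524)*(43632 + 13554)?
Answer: 2961033894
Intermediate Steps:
((-94 + 29*81) + 49524)*(43632 + 13554) = ((-94 + 2349) + 49524)*57186 = (2255 + 49524)*57186 = 51779*57186 = 2961033894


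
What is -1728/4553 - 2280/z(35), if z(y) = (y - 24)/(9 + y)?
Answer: -41525088/4553 ≈ -9120.4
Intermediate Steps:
z(y) = (-24 + y)/(9 + y)
-1728/4553 - 2280/z(35) = -1728/4553 - 2280*(9 + 35)/(-24 + 35) = -1728*1/4553 - 2280/(11/44) = -1728/4553 - 2280/((1/44)*11) = -1728/4553 - 2280/1/4 = -1728/4553 - 2280*4 = -1728/4553 - 9120 = -41525088/4553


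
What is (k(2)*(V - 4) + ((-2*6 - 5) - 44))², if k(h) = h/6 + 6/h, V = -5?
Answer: 8281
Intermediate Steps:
k(h) = 6/h + h/6 (k(h) = h*(⅙) + 6/h = h/6 + 6/h = 6/h + h/6)
(k(2)*(V - 4) + ((-2*6 - 5) - 44))² = ((6/2 + (⅙)*2)*(-5 - 4) + ((-2*6 - 5) - 44))² = ((6*(½) + ⅓)*(-9) + ((-12 - 5) - 44))² = ((3 + ⅓)*(-9) + (-17 - 44))² = ((10/3)*(-9) - 61)² = (-30 - 61)² = (-91)² = 8281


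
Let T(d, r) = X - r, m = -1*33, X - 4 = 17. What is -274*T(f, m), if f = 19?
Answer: -14796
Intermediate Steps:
X = 21 (X = 4 + 17 = 21)
m = -33
T(d, r) = 21 - r
-274*T(f, m) = -274*(21 - 1*(-33)) = -274*(21 + 33) = -274*54 = -14796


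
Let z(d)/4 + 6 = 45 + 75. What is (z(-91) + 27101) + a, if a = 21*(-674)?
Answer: 13403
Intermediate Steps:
a = -14154
z(d) = 456 (z(d) = -24 + 4*(45 + 75) = -24 + 4*120 = -24 + 480 = 456)
(z(-91) + 27101) + a = (456 + 27101) - 14154 = 27557 - 14154 = 13403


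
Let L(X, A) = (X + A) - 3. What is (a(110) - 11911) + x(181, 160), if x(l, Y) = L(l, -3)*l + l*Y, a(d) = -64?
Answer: 48660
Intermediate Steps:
L(X, A) = -3 + A + X (L(X, A) = (A + X) - 3 = -3 + A + X)
x(l, Y) = Y*l + l*(-6 + l) (x(l, Y) = (-3 - 3 + l)*l + l*Y = (-6 + l)*l + Y*l = l*(-6 + l) + Y*l = Y*l + l*(-6 + l))
(a(110) - 11911) + x(181, 160) = (-64 - 11911) + 181*(-6 + 160 + 181) = -11975 + 181*335 = -11975 + 60635 = 48660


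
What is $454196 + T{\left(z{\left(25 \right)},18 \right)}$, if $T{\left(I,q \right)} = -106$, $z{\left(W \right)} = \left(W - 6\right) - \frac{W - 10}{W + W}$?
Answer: $454090$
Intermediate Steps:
$z{\left(W \right)} = -6 + W - \frac{-10 + W}{2 W}$ ($z{\left(W \right)} = \left(-6 + W\right) - \frac{-10 + W}{2 W} = -6 + W - \frac{-10 + W}{2 W}$)
$454196 + T{\left(z{\left(25 \right)},18 \right)} = 454196 - 106 = 454090$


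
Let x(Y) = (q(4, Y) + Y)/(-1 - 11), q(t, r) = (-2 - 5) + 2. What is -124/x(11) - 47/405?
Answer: 100393/405 ≈ 247.88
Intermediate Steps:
q(t, r) = -5 (q(t, r) = -7 + 2 = -5)
x(Y) = 5/12 - Y/12 (x(Y) = (-5 + Y)/(-1 - 11) = (-5 + Y)/(-12) = (-5 + Y)*(-1/12) = 5/12 - Y/12)
-124/x(11) - 47/405 = -124/(5/12 - 1/12*11) - 47/405 = -124/(5/12 - 11/12) - 47*1/405 = -124/(-½) - 47/405 = -124*(-2) - 47/405 = 248 - 47/405 = 100393/405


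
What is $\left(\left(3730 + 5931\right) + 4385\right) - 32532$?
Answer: $-18486$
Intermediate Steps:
$\left(\left(3730 + 5931\right) + 4385\right) - 32532 = \left(9661 + 4385\right) - 32532 = 14046 - 32532 = -18486$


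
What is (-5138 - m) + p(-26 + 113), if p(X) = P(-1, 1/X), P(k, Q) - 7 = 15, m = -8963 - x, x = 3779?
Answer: 7626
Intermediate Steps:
m = -12742 (m = -8963 - 1*3779 = -8963 - 3779 = -12742)
P(k, Q) = 22 (P(k, Q) = 7 + 15 = 22)
p(X) = 22
(-5138 - m) + p(-26 + 113) = (-5138 - 1*(-12742)) + 22 = (-5138 + 12742) + 22 = 7604 + 22 = 7626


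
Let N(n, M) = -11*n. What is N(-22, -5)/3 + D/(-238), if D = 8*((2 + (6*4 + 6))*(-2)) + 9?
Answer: 59105/714 ≈ 82.780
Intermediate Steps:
D = -503 (D = 8*((2 + (24 + 6))*(-2)) + 9 = 8*((2 + 30)*(-2)) + 9 = 8*(32*(-2)) + 9 = 8*(-64) + 9 = -512 + 9 = -503)
N(-22, -5)/3 + D/(-238) = -11*(-22)/3 - 503/(-238) = 242*(⅓) - 503*(-1/238) = 242/3 + 503/238 = 59105/714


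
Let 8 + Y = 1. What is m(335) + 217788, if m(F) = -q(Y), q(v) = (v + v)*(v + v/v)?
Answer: 217704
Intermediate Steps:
Y = -7 (Y = -8 + 1 = -7)
q(v) = 2*v*(1 + v) (q(v) = (2*v)*(v + 1) = (2*v)*(1 + v) = 2*v*(1 + v))
m(F) = -84 (m(F) = -2*(-7)*(1 - 7) = -2*(-7)*(-6) = -1*84 = -84)
m(335) + 217788 = -84 + 217788 = 217704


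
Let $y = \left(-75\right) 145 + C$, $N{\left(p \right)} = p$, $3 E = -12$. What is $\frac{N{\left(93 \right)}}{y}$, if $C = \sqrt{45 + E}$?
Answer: $- \frac{1011375}{118265584} - \frac{93 \sqrt{41}}{118265584} \approx -0.0085568$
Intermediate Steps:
$E = -4$ ($E = \frac{1}{3} \left(-12\right) = -4$)
$C = \sqrt{41}$ ($C = \sqrt{45 - 4} = \sqrt{41} \approx 6.4031$)
$y = -10875 + \sqrt{41}$ ($y = \left(-75\right) 145 + \sqrt{41} = -10875 + \sqrt{41} \approx -10869.0$)
$\frac{N{\left(93 \right)}}{y} = \frac{93}{-10875 + \sqrt{41}}$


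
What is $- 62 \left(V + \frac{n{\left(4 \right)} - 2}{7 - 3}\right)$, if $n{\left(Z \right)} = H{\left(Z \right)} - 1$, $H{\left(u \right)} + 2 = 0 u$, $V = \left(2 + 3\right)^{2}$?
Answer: $- \frac{2945}{2} \approx -1472.5$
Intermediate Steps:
$V = 25$ ($V = 5^{2} = 25$)
$H{\left(u \right)} = -2$ ($H{\left(u \right)} = -2 + 0 u = -2 + 0 = -2$)
$n{\left(Z \right)} = -3$ ($n{\left(Z \right)} = -2 - 1 = -3$)
$- 62 \left(V + \frac{n{\left(4 \right)} - 2}{7 - 3}\right) = - 62 \left(25 + \frac{-3 - 2}{7 - 3}\right) = - 62 \left(25 + \frac{1}{4} \left(-5\right)\right) = - 62 \left(25 - \frac{5}{4}\right) = \left(-62\right) \frac{95}{4} = - \frac{2945}{2}$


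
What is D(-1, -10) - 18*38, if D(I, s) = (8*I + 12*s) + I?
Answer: -813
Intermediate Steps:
D(I, s) = 9*I + 12*s
D(-1, -10) - 18*38 = (9*(-1) + 12*(-10)) - 18*38 = (-9 - 120) - 684 = -129 - 684 = -813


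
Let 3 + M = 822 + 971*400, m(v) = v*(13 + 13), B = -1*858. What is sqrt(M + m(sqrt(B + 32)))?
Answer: sqrt(389219 + 26*I*sqrt(826)) ≈ 623.87 + 0.599*I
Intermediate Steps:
B = -858
m(v) = 26*v (m(v) = v*26 = 26*v)
M = 389219 (M = -3 + (822 + 971*400) = -3 + (822 + 388400) = -3 + 389222 = 389219)
sqrt(M + m(sqrt(B + 32))) = sqrt(389219 + 26*sqrt(-858 + 32)) = sqrt(389219 + 26*sqrt(-826)) = sqrt(389219 + 26*(I*sqrt(826))) = sqrt(389219 + 26*I*sqrt(826))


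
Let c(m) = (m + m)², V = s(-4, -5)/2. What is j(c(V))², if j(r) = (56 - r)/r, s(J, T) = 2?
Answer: 169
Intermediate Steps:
V = 1 (V = 2/2 = 2*(½) = 1)
c(m) = 4*m² (c(m) = (2*m)² = 4*m²)
j(r) = (56 - r)/r
j(c(V))² = ((56 - 4*1²)/((4*1²)))² = ((56 - 4)/((4*1)))² = ((56 - 1*4)/4)² = ((56 - 4)/4)² = ((¼)*52)² = 13² = 169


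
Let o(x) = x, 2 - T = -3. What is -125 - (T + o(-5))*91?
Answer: -125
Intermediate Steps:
T = 5 (T = 2 - 1*(-3) = 2 + 3 = 5)
-125 - (T + o(-5))*91 = -125 - (5 - 5)*91 = -125 - 1*0*91 = -125 + 0*91 = -125 + 0 = -125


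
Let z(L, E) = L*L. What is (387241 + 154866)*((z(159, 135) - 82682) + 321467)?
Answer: 143152027062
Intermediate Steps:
z(L, E) = L²
(387241 + 154866)*((z(159, 135) - 82682) + 321467) = (387241 + 154866)*((159² - 82682) + 321467) = 542107*((25281 - 82682) + 321467) = 542107*(-57401 + 321467) = 542107*264066 = 143152027062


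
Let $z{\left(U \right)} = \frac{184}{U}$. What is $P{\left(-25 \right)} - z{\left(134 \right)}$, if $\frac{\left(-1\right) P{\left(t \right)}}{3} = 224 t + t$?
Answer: $\frac{1130533}{67} \approx 16874.0$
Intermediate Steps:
$P{\left(t \right)} = - 675 t$ ($P{\left(t \right)} = - 3 \left(224 t + t\right) = - 3 \cdot 225 t = - 675 t$)
$P{\left(-25 \right)} - z{\left(134 \right)} = \left(-675\right) \left(-25\right) - \frac{184}{134} = 16875 - 184 \cdot \frac{1}{134} = 16875 - \frac{92}{67} = \frac{1130533}{67}$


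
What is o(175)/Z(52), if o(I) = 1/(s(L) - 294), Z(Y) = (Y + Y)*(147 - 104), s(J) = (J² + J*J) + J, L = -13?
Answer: 1/138632 ≈ 7.2133e-6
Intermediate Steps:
s(J) = J + 2*J² (s(J) = (J² + J²) + J = 2*J² + J = J + 2*J²)
Z(Y) = 86*Y (Z(Y) = (2*Y)*43 = 86*Y)
o(I) = 1/31 (o(I) = 1/(-13*(1 + 2*(-13)) - 294) = 1/(-13*(1 - 26) - 294) = 1/(-13*(-25) - 294) = 1/(325 - 294) = 1/31)
o(175)/Z(52) = 1/(31*((86*52))) = (1/31)/4472 = (1/31)*(1/4472) = 1/138632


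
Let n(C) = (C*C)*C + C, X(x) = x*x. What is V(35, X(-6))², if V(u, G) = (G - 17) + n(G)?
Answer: 2181917521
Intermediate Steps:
X(x) = x²
n(C) = C + C³ (n(C) = C²*C + C = C³ + C = C + C³)
V(u, G) = -17 + G³ + 2*G (V(u, G) = (G - 17) + (G + G³) = (-17 + G) + (G + G³) = -17 + G³ + 2*G)
V(35, X(-6))² = (-17 + ((-6)²)³ + 2*(-6)²)² = (-17 + 36³ + 2*36)² = (-17 + 46656 + 72)² = 46711² = 2181917521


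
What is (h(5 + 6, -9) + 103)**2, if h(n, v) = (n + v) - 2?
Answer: 10609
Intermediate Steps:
h(n, v) = -2 + n + v
(h(5 + 6, -9) + 103)**2 = ((-2 + (5 + 6) - 9) + 103)**2 = ((-2 + 11 - 9) + 103)**2 = (0 + 103)**2 = 103**2 = 10609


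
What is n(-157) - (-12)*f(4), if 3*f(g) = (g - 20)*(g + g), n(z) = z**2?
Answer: 24137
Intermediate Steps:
f(g) = 2*g*(-20 + g)/3 (f(g) = ((g - 20)*(g + g))/3 = ((-20 + g)*(2*g))/3 = (2*g*(-20 + g))/3 = 2*g*(-20 + g)/3)
n(-157) - (-12)*f(4) = (-157)**2 - (-12)*(2/3)*4*(-20 + 4) = 24649 - (-12)*(2/3)*4*(-16) = 24649 - (-12)*(-128)/3 = 24649 - 1*512 = 24649 - 512 = 24137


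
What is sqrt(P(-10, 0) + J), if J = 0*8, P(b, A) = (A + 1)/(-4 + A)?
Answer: I/2 ≈ 0.5*I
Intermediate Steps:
P(b, A) = (1 + A)/(-4 + A)
J = 0
sqrt(P(-10, 0) + J) = sqrt((1 + 0)/(-4 + 0) + 0) = sqrt(1/(-4) + 0) = sqrt(-1/4*1 + 0) = sqrt(-1/4 + 0) = sqrt(-1/4) = I/2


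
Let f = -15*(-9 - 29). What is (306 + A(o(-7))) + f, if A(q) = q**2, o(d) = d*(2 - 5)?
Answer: 1317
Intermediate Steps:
o(d) = -3*d (o(d) = d*(-3) = -3*d)
f = 570 (f = -15*(-38) = 570)
(306 + A(o(-7))) + f = (306 + (-3*(-7))**2) + 570 = (306 + 21**2) + 570 = (306 + 441) + 570 = 747 + 570 = 1317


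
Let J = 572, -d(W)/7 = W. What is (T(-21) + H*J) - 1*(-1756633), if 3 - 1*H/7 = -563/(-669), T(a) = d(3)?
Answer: 1180955204/669 ≈ 1.7653e+6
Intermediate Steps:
d(W) = -7*W
T(a) = -21 (T(a) = -7*3 = -21)
H = 10108/669 (H = 21 - (-3941)/(-669) = 21 - (-3941)*(-1)/669 = 21 - 7*563/669 = 21 - 3941/669 = 10108/669 ≈ 15.109)
(T(-21) + H*J) - 1*(-1756633) = (-21 + (10108/669)*572) - 1*(-1756633) = (-21 + 5781776/669) + 1756633 = 5767727/669 + 1756633 = 1180955204/669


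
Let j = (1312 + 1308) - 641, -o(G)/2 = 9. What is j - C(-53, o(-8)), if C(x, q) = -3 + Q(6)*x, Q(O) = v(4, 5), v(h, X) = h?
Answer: 2194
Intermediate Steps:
Q(O) = 4
o(G) = -18 (o(G) = -2*9 = -18)
C(x, q) = -3 + 4*x
j = 1979 (j = 2620 - 641 = 1979)
j - C(-53, o(-8)) = 1979 - (-3 + 4*(-53)) = 1979 - (-3 - 212) = 1979 - 1*(-215) = 1979 + 215 = 2194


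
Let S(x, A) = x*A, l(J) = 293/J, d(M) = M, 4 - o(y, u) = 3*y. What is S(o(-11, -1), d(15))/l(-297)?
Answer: -164835/293 ≈ -562.58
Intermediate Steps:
o(y, u) = 4 - 3*y
S(x, A) = A*x
S(o(-11, -1), d(15))/l(-297) = (15*(4 - 3*(-11)))/((293/(-297))) = (15*(4 + 33))/((293*(-1/297))) = (15*37)/(-293/297) = 555*(-297/293) = -164835/293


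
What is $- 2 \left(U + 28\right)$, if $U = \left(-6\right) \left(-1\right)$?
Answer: $-68$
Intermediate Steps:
$U = 6$
$- 2 \left(U + 28\right) = - 2 \left(6 + 28\right) = \left(-2\right) 34 = -68$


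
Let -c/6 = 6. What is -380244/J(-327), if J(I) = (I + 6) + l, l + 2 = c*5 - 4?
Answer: 126748/169 ≈ 749.99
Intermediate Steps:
c = -36 (c = -6*6 = -36)
l = -186 (l = -2 + (-36*5 - 4) = -2 + (-180 - 4) = -2 - 184 = -186)
J(I) = -180 + I (J(I) = (I + 6) - 186 = (6 + I) - 186 = -180 + I)
-380244/J(-327) = -380244/(-180 - 327) = -380244/(-507) = -380244*(-1/507) = 126748/169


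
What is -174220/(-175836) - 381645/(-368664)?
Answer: 10944631025/5402033592 ≈ 2.0260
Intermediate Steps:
-174220/(-175836) - 381645/(-368664) = -174220*(-1/175836) - 381645*(-1/368664) = 43555/43959 + 127215/122888 = 10944631025/5402033592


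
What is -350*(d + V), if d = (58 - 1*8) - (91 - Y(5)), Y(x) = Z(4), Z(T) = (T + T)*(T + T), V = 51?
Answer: -25900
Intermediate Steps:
Z(T) = 4*T**2 (Z(T) = (2*T)*(2*T) = 4*T**2)
Y(x) = 64 (Y(x) = 4*4**2 = 4*16 = 64)
d = 23 (d = (58 - 1*8) - (91 - 1*64) = (58 - 8) - (91 - 64) = 50 - 1*27 = 50 - 27 = 23)
-350*(d + V) = -350*(23 + 51) = -350*74 = -25900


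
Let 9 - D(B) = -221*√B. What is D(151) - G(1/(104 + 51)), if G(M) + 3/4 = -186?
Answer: 783/4 + 221*√151 ≈ 2911.4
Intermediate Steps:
D(B) = 9 + 221*√B (D(B) = 9 - (-221)*√B = 9 + 221*√B)
G(M) = -747/4 (G(M) = -¾ - 186 = -747/4)
D(151) - G(1/(104 + 51)) = (9 + 221*√151) - 1*(-747/4) = (9 + 221*√151) + 747/4 = 783/4 + 221*√151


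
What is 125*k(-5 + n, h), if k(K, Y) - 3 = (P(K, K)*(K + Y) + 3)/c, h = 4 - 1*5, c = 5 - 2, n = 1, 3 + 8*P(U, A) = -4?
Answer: 16375/24 ≈ 682.29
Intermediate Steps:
P(U, A) = -7/8 (P(U, A) = -3/8 + (1/8)*(-4) = -3/8 - 1/2 = -7/8)
c = 3
h = -1 (h = 4 - 5 = -1)
k(K, Y) = 4 - 7*K/24 - 7*Y/24 (k(K, Y) = 3 + (-7*(K + Y)/8 + 3)/3 = 3 + ((-7*K/8 - 7*Y/8) + 3)*(1/3) = 3 + (3 - 7*K/8 - 7*Y/8)*(1/3) = 3 + (1 - 7*K/24 - 7*Y/24) = 4 - 7*K/24 - 7*Y/24)
125*k(-5 + n, h) = 125*(4 - 7*(-5 + 1)/24 - 7/24*(-1)) = 125*(4 - 7/24*(-4) + 7/24) = 125*(4 + 7/6 + 7/24) = 125*(131/24) = 16375/24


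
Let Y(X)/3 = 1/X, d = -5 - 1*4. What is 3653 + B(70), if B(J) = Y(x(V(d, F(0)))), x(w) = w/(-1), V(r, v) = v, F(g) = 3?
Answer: 3652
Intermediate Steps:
d = -9 (d = -5 - 4 = -9)
x(w) = -w (x(w) = w*(-1) = -w)
Y(X) = 3/X
B(J) = -1 (B(J) = 3/((-1*3)) = 3/(-3) = 3*(-⅓) = -1)
3653 + B(70) = 3653 - 1 = 3652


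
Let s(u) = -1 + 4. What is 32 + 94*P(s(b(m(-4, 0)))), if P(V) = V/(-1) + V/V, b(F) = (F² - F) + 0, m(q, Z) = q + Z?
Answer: -156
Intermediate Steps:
m(q, Z) = Z + q
b(F) = F² - F
s(u) = 3
P(V) = 1 - V (P(V) = V*(-1) + 1 = -V + 1 = 1 - V)
32 + 94*P(s(b(m(-4, 0)))) = 32 + 94*(1 - 1*3) = 32 + 94*(1 - 3) = 32 + 94*(-2) = 32 - 188 = -156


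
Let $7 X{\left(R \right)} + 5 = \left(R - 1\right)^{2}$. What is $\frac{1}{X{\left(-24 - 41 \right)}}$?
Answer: $\frac{7}{4351} \approx 0.0016088$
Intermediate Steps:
$X{\left(R \right)} = - \frac{5}{7} + \frac{\left(-1 + R\right)^{2}}{7}$ ($X{\left(R \right)} = - \frac{5}{7} + \frac{\left(R - 1\right)^{2}}{7} = - \frac{5}{7} + \frac{\left(-1 + R\right)^{2}}{7}$)
$\frac{1}{X{\left(-24 - 41 \right)}} = \frac{1}{- \frac{5}{7} + \frac{\left(-1 - 65\right)^{2}}{7}} = \frac{1}{- \frac{5}{7} + \frac{\left(-66\right)^{2}}{7}} = \frac{1}{- \frac{5}{7} + \frac{1}{7} \cdot 4356} = \frac{1}{- \frac{5}{7} + \frac{4356}{7}} = \frac{1}{\frac{4351}{7}} = \frac{7}{4351}$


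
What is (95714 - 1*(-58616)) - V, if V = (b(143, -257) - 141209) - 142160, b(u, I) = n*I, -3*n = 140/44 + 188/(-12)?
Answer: 43438085/99 ≈ 4.3877e+5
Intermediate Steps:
n = 412/99 (n = -(140/44 + 188/(-12))/3 = -(140*(1/44) + 188*(-1/12))/3 = -(35/11 - 47/3)/3 = -⅓*(-412/33) = 412/99 ≈ 4.1616)
b(u, I) = 412*I/99
V = -28159415/99 (V = ((412/99)*(-257) - 141209) - 142160 = (-105884/99 - 141209) - 142160 = -14085575/99 - 142160 = -28159415/99 ≈ -2.8444e+5)
(95714 - 1*(-58616)) - V = (95714 - 1*(-58616)) - 1*(-28159415/99) = (95714 + 58616) + 28159415/99 = 154330 + 28159415/99 = 43438085/99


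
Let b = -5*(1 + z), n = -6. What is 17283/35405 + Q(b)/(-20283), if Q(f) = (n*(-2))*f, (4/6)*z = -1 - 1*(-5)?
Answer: 121807063/239373205 ≈ 0.50886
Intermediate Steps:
z = 6 (z = 3*(-1 - 1*(-5))/2 = 3*(-1 + 5)/2 = (3/2)*4 = 6)
b = -35 (b = -5*(1 + 6) = -5*7 = -35)
Q(f) = 12*f (Q(f) = (-6*(-2))*f = 12*f)
17283/35405 + Q(b)/(-20283) = 17283/35405 + (12*(-35))/(-20283) = 17283*(1/35405) - 420*(-1/20283) = 17283/35405 + 140/6761 = 121807063/239373205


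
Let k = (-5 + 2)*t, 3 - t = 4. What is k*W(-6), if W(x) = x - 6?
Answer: -36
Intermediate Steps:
t = -1 (t = 3 - 1*4 = 3 - 4 = -1)
W(x) = -6 + x
k = 3 (k = (-5 + 2)*(-1) = -3*(-1) = 3)
k*W(-6) = 3*(-6 - 6) = 3*(-12) = -36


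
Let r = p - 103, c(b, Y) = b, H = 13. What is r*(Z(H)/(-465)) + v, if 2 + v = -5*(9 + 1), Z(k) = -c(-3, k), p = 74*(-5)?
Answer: -7587/155 ≈ -48.948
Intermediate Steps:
p = -370
Z(k) = 3 (Z(k) = -1*(-3) = 3)
r = -473 (r = -370 - 103 = -473)
v = -52 (v = -2 - 5*(9 + 1) = -2 - 5*10 = -2 - 50 = -52)
r*(Z(H)/(-465)) + v = -1419/(-465) - 52 = -1419*(-1)/465 - 52 = -473*(-1/155) - 52 = 473/155 - 52 = -7587/155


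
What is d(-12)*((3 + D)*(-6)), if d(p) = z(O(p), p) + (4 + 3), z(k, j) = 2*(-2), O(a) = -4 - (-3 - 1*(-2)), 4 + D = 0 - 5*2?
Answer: 198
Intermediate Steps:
D = -14 (D = -4 + (0 - 5*2) = -4 + (0 - 10) = -4 - 10 = -14)
O(a) = -3 (O(a) = -4 - (-3 + 2) = -4 - 1*(-1) = -4 + 1 = -3)
z(k, j) = -4
d(p) = 3 (d(p) = -4 + (4 + 3) = -4 + 7 = 3)
d(-12)*((3 + D)*(-6)) = 3*((3 - 14)*(-6)) = 3*(-11*(-6)) = 3*66 = 198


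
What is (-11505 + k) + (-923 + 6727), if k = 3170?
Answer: -2531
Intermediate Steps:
(-11505 + k) + (-923 + 6727) = (-11505 + 3170) + (-923 + 6727) = -8335 + 5804 = -2531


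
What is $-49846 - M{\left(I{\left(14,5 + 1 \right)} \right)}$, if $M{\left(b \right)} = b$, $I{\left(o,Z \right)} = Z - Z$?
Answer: $-49846$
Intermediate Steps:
$I{\left(o,Z \right)} = 0$
$-49846 - M{\left(I{\left(14,5 + 1 \right)} \right)} = -49846 - 0 = -49846 + 0 = -49846$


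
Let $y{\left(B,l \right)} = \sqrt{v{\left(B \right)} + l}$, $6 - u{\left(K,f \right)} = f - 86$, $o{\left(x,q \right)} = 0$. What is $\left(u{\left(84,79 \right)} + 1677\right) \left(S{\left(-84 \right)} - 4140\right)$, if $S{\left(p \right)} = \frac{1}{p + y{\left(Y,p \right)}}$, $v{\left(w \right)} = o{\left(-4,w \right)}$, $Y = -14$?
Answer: $- \frac{118942538}{17} - \frac{169 i \sqrt{21}}{357} \approx -6.9966 \cdot 10^{6} - 2.1693 i$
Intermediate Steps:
$u{\left(K,f \right)} = 92 - f$ ($u{\left(K,f \right)} = 6 - \left(f - 86\right) = 6 - \left(-86 + f\right) = 92 - f$)
$v{\left(w \right)} = 0$
$y{\left(B,l \right)} = \sqrt{l}$ ($y{\left(B,l \right)} = \sqrt{0 + l} = \sqrt{l}$)
$S{\left(p \right)} = \frac{1}{p + \sqrt{p}}$
$\left(u{\left(84,79 \right)} + 1677\right) \left(S{\left(-84 \right)} - 4140\right) = \left(\left(92 - 79\right) + 1677\right) \left(\frac{1}{-84 + \sqrt{-84}} - 4140\right) = \left(\left(92 - 79\right) + 1677\right) \left(\frac{1}{-84 + 2 i \sqrt{21}} - 4140\right) = \left(13 + 1677\right) \left(-4140 + \frac{1}{-84 + 2 i \sqrt{21}}\right) = 1690 \left(-4140 + \frac{1}{-84 + 2 i \sqrt{21}}\right) = -6996600 + \frac{1690}{-84 + 2 i \sqrt{21}}$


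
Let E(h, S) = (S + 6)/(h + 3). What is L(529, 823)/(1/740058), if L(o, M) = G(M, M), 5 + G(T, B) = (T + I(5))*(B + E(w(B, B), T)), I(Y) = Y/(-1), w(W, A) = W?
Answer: 206013185433924/413 ≈ 4.9882e+11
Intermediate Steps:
I(Y) = -Y (I(Y) = Y*(-1) = -Y)
E(h, S) = (6 + S)/(3 + h)
G(T, B) = -5 + (-5 + T)*(B + (6 + T)/(3 + B)) (G(T, B) = -5 + (T - 1*5)*(B + (6 + T)/(3 + B)) = -5 + (T - 5)*(B + (6 + T)/(3 + B)) = -5 + (-5 + T)*(B + (6 + T)/(3 + B)))
L(o, M) = (-30 - 5*M + M*(6 + M) + (3 + M)*(-5 + M² - 5*M))/(3 + M) (L(o, M) = (-30 - 5*M + M*(6 + M) + (3 + M)*(-5 - 5*M + M*M))/(3 + M) = (-30 - 5*M + M*(6 + M) + (3 + M)*(-5 - 5*M + M²))/(3 + M) = (-30 - 5*M + M*(6 + M) + (3 + M)*(-5 + M² - 5*M))/(3 + M))
L(529, 823)/(1/740058) = ((-45 + 823³ - 1*823² - 19*823)/(3 + 823))/(1/740058) = ((-45 + 557441767 - 1*677329 - 15637)/826)/(1/740058) = ((-45 + 557441767 - 677329 - 15637)/826)*740058 = ((1/826)*556748756)*740058 = (278374378/413)*740058 = 206013185433924/413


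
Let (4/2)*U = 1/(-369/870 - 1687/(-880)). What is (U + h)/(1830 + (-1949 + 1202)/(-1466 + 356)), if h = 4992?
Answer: 70375098160/25806319551 ≈ 2.7271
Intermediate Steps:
U = 12760/38099 (U = 1/(2*(-369/870 - 1687/(-880))) = 1/(2*(-369*1/870 - 1687*(-1/880))) = 1/(2*(-123/290 + 1687/880)) = 1/(2*(38099/25520)) = (½)*(25520/38099) = 12760/38099 ≈ 0.33492)
(U + h)/(1830 + (-1949 + 1202)/(-1466 + 356)) = (12760/38099 + 4992)/(1830 + (-1949 + 1202)/(-1466 + 356)) = 190202968/(38099*(1830 - 747/(-1110))) = 190202968/(38099*(1830 - 747*(-1/1110))) = 190202968/(38099*(1830 + 249/370)) = 190202968/(38099*(677349/370)) = (190202968/38099)*(370/677349) = 70375098160/25806319551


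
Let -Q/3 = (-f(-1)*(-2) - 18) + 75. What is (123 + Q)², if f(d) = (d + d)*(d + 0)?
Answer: 3600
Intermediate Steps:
f(d) = 2*d² (f(d) = (2*d)*d = 2*d²)
Q = -183 (Q = -3*((-2*(-1)²*(-2) - 18) + 75) = -3*((-2*(-2) - 18) + 75) = -3*((4 - 18) + 75) = -3*(-14 + 75) = -3*61 = -183)
(123 + Q)² = (123 - 183)² = (-60)² = 3600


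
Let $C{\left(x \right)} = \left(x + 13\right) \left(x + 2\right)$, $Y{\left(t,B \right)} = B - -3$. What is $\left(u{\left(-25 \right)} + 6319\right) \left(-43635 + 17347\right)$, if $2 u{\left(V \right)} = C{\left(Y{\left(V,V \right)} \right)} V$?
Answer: $-106965872$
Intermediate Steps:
$Y{\left(t,B \right)} = 3 + B$ ($Y{\left(t,B \right)} = B + 3 = 3 + B$)
$C{\left(x \right)} = \left(2 + x\right) \left(13 + x\right)$ ($C{\left(x \right)} = \left(13 + x\right) \left(2 + x\right) = \left(2 + x\right) \left(13 + x\right)$)
$u{\left(V \right)} = \frac{V \left(71 + \left(3 + V\right)^{2} + 15 V\right)}{2}$ ($u{\left(V \right)} = \frac{\left(26 + \left(3 + V\right)^{2} + 15 \left(3 + V\right)\right) V}{2} = \frac{\left(26 + \left(3 + V\right)^{2} + \left(45 + 15 V\right)\right) V}{2} = \frac{\left(71 + \left(3 + V\right)^{2} + 15 V\right) V}{2} = \frac{V \left(71 + \left(3 + V\right)^{2} + 15 V\right)}{2}$)
$\left(u{\left(-25 \right)} + 6319\right) \left(-43635 + 17347\right) = \left(\frac{1}{2} \left(-25\right) \left(80 + \left(-25\right)^{2} + 21 \left(-25\right)\right) + 6319\right) \left(-43635 + 17347\right) = \left(\frac{1}{2} \left(-25\right) \left(80 + 625 - 525\right) + 6319\right) \left(-26288\right) = \left(\frac{1}{2} \left(-25\right) 180 + 6319\right) \left(-26288\right) = \left(-2250 + 6319\right) \left(-26288\right) = 4069 \left(-26288\right) = -106965872$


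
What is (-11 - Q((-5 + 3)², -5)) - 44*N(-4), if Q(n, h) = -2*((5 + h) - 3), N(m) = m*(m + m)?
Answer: -1425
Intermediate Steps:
N(m) = 2*m² (N(m) = m*(2*m) = 2*m²)
Q(n, h) = -4 - 2*h (Q(n, h) = -2*(2 + h) = -4 - 2*h)
(-11 - Q((-5 + 3)², -5)) - 44*N(-4) = (-11 - (-4 - 2*(-5))) - 88*(-4)² = (-11 - (-4 + 10)) - 88*16 = (-11 - 1*6) - 44*32 = (-11 - 6) - 1408 = -17 - 1408 = -1425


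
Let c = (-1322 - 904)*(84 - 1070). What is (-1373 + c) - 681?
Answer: 2192782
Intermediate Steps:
c = 2194836 (c = -2226*(-986) = 2194836)
(-1373 + c) - 681 = (-1373 + 2194836) - 681 = 2193463 - 681 = 2192782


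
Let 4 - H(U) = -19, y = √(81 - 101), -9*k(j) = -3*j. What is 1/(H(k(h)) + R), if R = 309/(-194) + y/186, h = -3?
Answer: 6968343618/149173028621 - 3500148*I*√5/149173028621 ≈ 0.046713 - 5.2466e-5*I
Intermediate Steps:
k(j) = j/3 (k(j) = -(-1)*j/3 = j/3)
y = 2*I*√5 (y = √(-20) = 2*I*√5 ≈ 4.4721*I)
H(U) = 23 (H(U) = 4 - 1*(-19) = 4 + 19 = 23)
R = -309/194 + I*√5/93 (R = 309/(-194) + (2*I*√5)/186 = 309*(-1/194) + (2*I*√5)*(1/186) = -309/194 + I*√5/93 ≈ -1.5928 + 0.024044*I)
1/(H(k(h)) + R) = 1/(23 + (-309/194 + I*√5/93)) = 1/(4153/194 + I*√5/93)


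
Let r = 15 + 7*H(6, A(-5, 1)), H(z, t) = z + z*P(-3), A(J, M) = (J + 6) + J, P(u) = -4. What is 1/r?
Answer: -1/111 ≈ -0.0090090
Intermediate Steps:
A(J, M) = 6 + 2*J (A(J, M) = (6 + J) + J = 6 + 2*J)
H(z, t) = -3*z (H(z, t) = z + z*(-4) = z - 4*z = -3*z)
r = -111 (r = 15 + 7*(-3*6) = 15 + 7*(-18) = 15 - 126 = -111)
1/r = 1/(-111) = -1/111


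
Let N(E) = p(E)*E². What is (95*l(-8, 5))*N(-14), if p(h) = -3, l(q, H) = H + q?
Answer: 167580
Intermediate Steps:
N(E) = -3*E²
(95*l(-8, 5))*N(-14) = (95*(5 - 8))*(-3*(-14)²) = (95*(-3))*(-3*196) = -285*(-588) = 167580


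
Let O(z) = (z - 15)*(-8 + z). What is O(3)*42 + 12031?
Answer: 14551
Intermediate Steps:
O(z) = (-15 + z)*(-8 + z)
O(3)*42 + 12031 = (120 + 3² - 23*3)*42 + 12031 = (120 + 9 - 69)*42 + 12031 = 60*42 + 12031 = 2520 + 12031 = 14551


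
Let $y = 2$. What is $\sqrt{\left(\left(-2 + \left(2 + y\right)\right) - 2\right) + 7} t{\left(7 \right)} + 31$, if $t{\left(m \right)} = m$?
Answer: $31 + 7 \sqrt{7} \approx 49.52$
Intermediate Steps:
$\sqrt{\left(\left(-2 + \left(2 + y\right)\right) - 2\right) + 7} t{\left(7 \right)} + 31 = \sqrt{\left(\left(-2 + \left(2 + 2\right)\right) - 2\right) + 7} \cdot 7 + 31 = \sqrt{\left(\left(-2 + 4\right) - 2\right) + 7} \cdot 7 + 31 = \sqrt{\left(2 - 2\right) + 7} \cdot 7 + 31 = \sqrt{0 + 7} \cdot 7 + 31 = \sqrt{7} \cdot 7 + 31 = 7 \sqrt{7} + 31 = 31 + 7 \sqrt{7}$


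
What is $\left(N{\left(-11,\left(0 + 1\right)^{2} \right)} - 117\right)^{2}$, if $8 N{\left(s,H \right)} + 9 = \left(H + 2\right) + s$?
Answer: $\frac{908209}{64} \approx 14191.0$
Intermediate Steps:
$N{\left(s,H \right)} = - \frac{7}{8} + \frac{H}{8} + \frac{s}{8}$ ($N{\left(s,H \right)} = - \frac{9}{8} + \frac{\left(H + 2\right) + s}{8} = - \frac{9}{8} + \frac{\left(2 + H\right) + s}{8} = - \frac{9}{8} + \frac{2 + H + s}{8} = - \frac{9}{8} + \left(\frac{1}{4} + \frac{H}{8} + \frac{s}{8}\right) = - \frac{7}{8} + \frac{H}{8} + \frac{s}{8}$)
$\left(N{\left(-11,\left(0 + 1\right)^{2} \right)} - 117\right)^{2} = \left(\left(- \frac{7}{8} + \frac{\left(0 + 1\right)^{2}}{8} + \frac{1}{8} \left(-11\right)\right) - 117\right)^{2} = \left(\left(- \frac{7}{8} + \frac{1^{2}}{8} - \frac{11}{8}\right) - 117\right)^{2} = \left(\left(- \frac{7}{8} + \frac{1}{8} \cdot 1 - \frac{11}{8}\right) - 117\right)^{2} = \left(\left(- \frac{7}{8} + \frac{1}{8} - \frac{11}{8}\right) - 117\right)^{2} = \left(- \frac{17}{8} - 117\right)^{2} = \left(- \frac{953}{8}\right)^{2} = \frac{908209}{64}$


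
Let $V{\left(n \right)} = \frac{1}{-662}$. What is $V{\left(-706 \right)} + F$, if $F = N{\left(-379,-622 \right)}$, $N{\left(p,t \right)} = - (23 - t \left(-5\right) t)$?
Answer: $- \frac{1280601267}{662} \approx -1.9344 \cdot 10^{6}$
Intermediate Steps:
$V{\left(n \right)} = - \frac{1}{662}$
$N{\left(p,t \right)} = -23 - 5 t^{2}$ ($N{\left(p,t \right)} = - (23 - - 5 t t) = - (23 - - 5 t^{2}) = - (23 + 5 t^{2}) = -23 - 5 t^{2}$)
$F = -1934443$ ($F = -23 - 5 \left(-622\right)^{2} = -23 - 1934420 = -1934443$)
$V{\left(-706 \right)} + F = - \frac{1}{662} - 1934443 = - \frac{1280601267}{662}$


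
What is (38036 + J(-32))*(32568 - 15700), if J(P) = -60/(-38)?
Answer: 12190739752/19 ≈ 6.4162e+8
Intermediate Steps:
J(P) = 30/19 (J(P) = -60*(-1/38) = 30/19)
(38036 + J(-32))*(32568 - 15700) = (38036 + 30/19)*(32568 - 15700) = (722714/19)*16868 = 12190739752/19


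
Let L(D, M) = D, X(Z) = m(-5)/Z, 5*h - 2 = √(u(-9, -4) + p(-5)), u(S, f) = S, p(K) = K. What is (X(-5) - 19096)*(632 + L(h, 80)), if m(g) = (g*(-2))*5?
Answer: -60413172/5 - 19106*I*√14/5 ≈ -1.2083e+7 - 14298.0*I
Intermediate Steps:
m(g) = -10*g (m(g) = -2*g*5 = -10*g)
h = ⅖ + I*√14/5 (h = ⅖ + √(-9 - 5)/5 = ⅖ + √(-14)/5 = ⅖ + (I*√14)/5 = ⅖ + I*√14/5 ≈ 0.4 + 0.74833*I)
X(Z) = 50/Z (X(Z) = (-10*(-5))/Z = 50/Z)
(X(-5) - 19096)*(632 + L(h, 80)) = (50/(-5) - 19096)*(632 + (⅖ + I*√14/5)) = (50*(-⅕) - 19096)*(3162/5 + I*√14/5) = (-10 - 19096)*(3162/5 + I*√14/5) = -19106*(3162/5 + I*√14/5) = -60413172/5 - 19106*I*√14/5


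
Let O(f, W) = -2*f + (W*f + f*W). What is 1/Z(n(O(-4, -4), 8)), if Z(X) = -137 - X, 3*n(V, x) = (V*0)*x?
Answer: -1/137 ≈ -0.0072993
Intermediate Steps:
O(f, W) = -2*f + 2*W*f (O(f, W) = -2*f + (W*f + W*f) = -2*f + 2*W*f)
n(V, x) = 0 (n(V, x) = ((V*0)*x)/3 = (0*x)/3 = (1/3)*0 = 0)
1/Z(n(O(-4, -4), 8)) = 1/(-137 - 1*0) = 1/(-137 + 0) = 1/(-137) = -1/137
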